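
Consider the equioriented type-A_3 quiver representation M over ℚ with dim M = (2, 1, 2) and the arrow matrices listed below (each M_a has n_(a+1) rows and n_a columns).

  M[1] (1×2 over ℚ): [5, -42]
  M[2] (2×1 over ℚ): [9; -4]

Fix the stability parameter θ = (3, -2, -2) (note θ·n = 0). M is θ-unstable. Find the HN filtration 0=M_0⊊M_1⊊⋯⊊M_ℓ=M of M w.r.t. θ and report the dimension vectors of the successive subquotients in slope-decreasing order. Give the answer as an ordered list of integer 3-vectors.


Via rank(M_{q-1}∘⋯∘M_p): M ≅ I[1,1], I[1,3], I[3,3].
μ_θ-semistable layers: μ^(1)=3; μ^(2)=-1/3; μ^(3)=-2

((1, 0, 0); (1, 1, 1); (0, 0, 1))


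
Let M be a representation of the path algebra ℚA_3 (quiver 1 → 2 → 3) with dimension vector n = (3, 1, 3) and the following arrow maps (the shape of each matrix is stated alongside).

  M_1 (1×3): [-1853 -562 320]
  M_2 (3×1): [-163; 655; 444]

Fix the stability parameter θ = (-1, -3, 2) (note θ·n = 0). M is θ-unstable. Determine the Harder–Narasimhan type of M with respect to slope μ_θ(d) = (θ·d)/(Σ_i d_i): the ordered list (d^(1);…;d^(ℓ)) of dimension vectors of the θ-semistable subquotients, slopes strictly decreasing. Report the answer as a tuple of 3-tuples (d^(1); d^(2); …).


Barcode: M ≅ I[1,1]^2, I[1,3], I[3,3]^2. HN layers by μ_θ (3 steps, strictly decreasing):
  μ^(1)=2; μ^(2)=-1; μ^(3)=-2

((0, 0, 3); (2, 0, 0); (1, 1, 0))


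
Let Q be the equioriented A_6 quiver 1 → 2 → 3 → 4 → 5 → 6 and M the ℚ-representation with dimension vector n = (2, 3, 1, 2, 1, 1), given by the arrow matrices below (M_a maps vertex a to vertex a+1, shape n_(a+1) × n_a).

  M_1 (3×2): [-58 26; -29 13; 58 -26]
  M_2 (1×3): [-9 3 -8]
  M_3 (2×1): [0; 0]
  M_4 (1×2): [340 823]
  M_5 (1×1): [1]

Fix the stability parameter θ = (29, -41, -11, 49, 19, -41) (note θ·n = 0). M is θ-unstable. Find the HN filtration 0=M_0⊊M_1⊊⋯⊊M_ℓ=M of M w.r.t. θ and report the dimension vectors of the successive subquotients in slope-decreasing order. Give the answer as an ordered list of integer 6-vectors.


Via rank(M_{q-1}∘⋯∘M_p): M ≅ I[1,1], I[1,3], I[2,2]^2, I[4,4], I[4,6].
μ_θ-semistable layers: μ^(1)=49; μ^(2)=29; μ^(3)=9; μ^(4)=-23/3; μ^(5)=-41

((0, 0, 0, 1, 0, 0); (1, 0, 0, 0, 0, 0); (0, 0, 0, 1, 1, 1); (1, 1, 1, 0, 0, 0); (0, 2, 0, 0, 0, 0))


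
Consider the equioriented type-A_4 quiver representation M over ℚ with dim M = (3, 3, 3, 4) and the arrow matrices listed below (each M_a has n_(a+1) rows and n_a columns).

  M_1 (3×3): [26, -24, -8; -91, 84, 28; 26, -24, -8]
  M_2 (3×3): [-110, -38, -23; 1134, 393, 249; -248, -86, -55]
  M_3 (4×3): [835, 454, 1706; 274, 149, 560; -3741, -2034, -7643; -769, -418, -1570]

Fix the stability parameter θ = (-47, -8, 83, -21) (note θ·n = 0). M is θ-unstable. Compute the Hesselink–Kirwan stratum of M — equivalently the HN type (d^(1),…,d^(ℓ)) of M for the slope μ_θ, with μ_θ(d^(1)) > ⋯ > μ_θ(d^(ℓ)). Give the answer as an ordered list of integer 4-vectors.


Via rank(M_{q-1}∘⋯∘M_p): M ≅ I[1,1]^2, I[1,4], I[2,4]^2, I[4,4].
μ_θ-semistable layers: μ^(1)=31; μ^(2)=-8; μ^(3)=-21; μ^(4)=-47

((0, 0, 3, 3); (0, 3, 0, 0); (0, 0, 0, 1); (3, 0, 0, 0))


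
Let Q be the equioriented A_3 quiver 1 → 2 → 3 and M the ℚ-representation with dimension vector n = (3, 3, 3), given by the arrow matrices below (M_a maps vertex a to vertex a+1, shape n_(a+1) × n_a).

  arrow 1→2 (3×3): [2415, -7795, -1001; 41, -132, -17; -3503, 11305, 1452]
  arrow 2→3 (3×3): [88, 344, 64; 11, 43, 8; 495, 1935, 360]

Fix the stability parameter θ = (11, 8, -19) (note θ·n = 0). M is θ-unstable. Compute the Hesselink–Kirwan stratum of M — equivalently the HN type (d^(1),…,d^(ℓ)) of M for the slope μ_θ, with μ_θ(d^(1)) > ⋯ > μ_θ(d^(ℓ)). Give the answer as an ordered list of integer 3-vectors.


Interval decomposition of M: I[1,2]^2, I[1,3], I[3,3]^2.
HN type (ℓ=3): μ^(1)=19/2; μ^(2)=0; μ^(3)=-19

((2, 2, 0); (1, 1, 1); (0, 0, 2))


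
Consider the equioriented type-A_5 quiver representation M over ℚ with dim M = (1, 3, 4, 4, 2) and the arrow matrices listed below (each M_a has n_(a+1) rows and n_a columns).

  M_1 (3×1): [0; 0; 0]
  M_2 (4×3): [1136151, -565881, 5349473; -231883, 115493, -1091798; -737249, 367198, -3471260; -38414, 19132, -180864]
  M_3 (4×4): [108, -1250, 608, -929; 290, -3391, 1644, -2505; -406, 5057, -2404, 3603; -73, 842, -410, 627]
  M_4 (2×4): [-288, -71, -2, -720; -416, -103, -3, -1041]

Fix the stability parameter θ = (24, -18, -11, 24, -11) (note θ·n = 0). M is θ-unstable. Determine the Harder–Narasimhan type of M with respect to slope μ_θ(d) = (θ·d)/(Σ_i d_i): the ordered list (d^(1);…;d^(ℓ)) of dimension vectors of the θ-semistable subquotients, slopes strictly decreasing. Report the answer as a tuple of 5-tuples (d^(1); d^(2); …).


Interval decomposition of M: I[1,1], I[2,4], I[2,5]^2, I[3,3], I[4,4].
HN type (ℓ=4): μ^(1)=24; μ^(2)=13/2; μ^(3)=-11; μ^(4)=-18

((1, 0, 0, 2, 0); (0, 0, 0, 2, 2); (0, 0, 4, 0, 0); (0, 3, 0, 0, 0))


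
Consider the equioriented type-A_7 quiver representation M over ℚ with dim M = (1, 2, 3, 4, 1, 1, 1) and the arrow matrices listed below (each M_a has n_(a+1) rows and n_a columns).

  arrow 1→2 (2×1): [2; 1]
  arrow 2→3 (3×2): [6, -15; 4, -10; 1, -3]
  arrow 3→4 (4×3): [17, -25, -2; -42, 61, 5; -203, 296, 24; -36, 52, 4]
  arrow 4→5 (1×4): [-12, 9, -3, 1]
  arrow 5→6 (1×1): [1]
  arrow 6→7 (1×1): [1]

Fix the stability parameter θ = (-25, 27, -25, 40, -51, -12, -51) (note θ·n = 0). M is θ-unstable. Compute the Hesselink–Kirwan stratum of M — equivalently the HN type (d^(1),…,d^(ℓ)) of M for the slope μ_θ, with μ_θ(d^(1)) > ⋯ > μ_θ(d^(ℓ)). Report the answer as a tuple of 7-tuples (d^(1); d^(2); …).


Barcode: M ≅ I[1,4], I[2,7], I[3,4], I[4,4]. HN layers by μ_θ (4 steps, strictly decreasing):
  μ^(1)=40; μ^(2)=1; μ^(3)=-12; μ^(4)=-25

((0, 0, 0, 3, 0, 0, 0); (0, 1, 1, 0, 0, 0, 0); (0, 1, 1, 1, 1, 1, 1); (1, 0, 1, 0, 0, 0, 0))


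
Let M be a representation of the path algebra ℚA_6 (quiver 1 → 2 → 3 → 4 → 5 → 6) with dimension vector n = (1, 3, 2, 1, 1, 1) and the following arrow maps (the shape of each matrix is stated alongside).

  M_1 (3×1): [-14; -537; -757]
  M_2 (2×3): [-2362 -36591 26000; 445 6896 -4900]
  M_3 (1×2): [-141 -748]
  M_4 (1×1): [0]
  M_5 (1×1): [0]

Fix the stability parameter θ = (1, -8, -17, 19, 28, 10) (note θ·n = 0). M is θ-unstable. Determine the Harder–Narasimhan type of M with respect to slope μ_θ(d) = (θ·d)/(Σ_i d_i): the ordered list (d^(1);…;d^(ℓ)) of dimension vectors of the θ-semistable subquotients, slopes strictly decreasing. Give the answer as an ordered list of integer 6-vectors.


Via rank(M_{q-1}∘⋯∘M_p): M ≅ I[1,4], I[2,2], I[2,3], I[5,5], I[6,6].
μ_θ-semistable layers: μ^(1)=28; μ^(2)=19; μ^(3)=10; μ^(4)=-8; μ^(5)=-25/2

((0, 0, 0, 0, 1, 0); (0, 0, 0, 1, 0, 0); (0, 0, 0, 0, 0, 1); (1, 2, 1, 0, 0, 0); (0, 1, 1, 0, 0, 0))


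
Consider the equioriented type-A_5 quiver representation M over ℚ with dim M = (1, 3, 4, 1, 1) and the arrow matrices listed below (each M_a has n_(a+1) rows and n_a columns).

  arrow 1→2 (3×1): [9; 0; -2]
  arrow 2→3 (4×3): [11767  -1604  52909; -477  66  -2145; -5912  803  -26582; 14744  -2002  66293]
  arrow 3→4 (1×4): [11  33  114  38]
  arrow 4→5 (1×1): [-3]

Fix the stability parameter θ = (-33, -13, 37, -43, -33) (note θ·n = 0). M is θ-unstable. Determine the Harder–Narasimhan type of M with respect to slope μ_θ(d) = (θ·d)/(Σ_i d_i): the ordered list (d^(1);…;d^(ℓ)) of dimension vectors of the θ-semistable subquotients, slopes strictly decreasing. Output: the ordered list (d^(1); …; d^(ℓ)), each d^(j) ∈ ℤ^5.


Barcode: M ≅ I[1,3], I[2,3]^2, I[3,5]. HN layers by μ_θ (3 steps, strictly decreasing):
  μ^(1)=37; μ^(2)=-13; μ^(3)=-33

((0, 0, 3, 0, 0); (0, 3, 1, 1, 1); (1, 0, 0, 0, 0))


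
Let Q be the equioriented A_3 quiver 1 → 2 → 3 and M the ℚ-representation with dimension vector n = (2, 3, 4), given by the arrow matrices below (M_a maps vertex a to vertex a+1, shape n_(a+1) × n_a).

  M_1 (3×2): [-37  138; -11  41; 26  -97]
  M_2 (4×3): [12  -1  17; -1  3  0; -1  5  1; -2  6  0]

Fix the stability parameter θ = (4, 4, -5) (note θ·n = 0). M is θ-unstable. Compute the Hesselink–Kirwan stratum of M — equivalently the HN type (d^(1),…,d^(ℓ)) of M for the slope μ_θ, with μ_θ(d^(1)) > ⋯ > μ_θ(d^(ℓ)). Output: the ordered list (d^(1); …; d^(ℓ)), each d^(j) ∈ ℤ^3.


Interval decomposition of M: I[1,3]^2, I[2,3], I[3,3].
HN type (ℓ=3): μ^(1)=1; μ^(2)=-1/2; μ^(3)=-5

((2, 2, 2); (0, 1, 1); (0, 0, 1))


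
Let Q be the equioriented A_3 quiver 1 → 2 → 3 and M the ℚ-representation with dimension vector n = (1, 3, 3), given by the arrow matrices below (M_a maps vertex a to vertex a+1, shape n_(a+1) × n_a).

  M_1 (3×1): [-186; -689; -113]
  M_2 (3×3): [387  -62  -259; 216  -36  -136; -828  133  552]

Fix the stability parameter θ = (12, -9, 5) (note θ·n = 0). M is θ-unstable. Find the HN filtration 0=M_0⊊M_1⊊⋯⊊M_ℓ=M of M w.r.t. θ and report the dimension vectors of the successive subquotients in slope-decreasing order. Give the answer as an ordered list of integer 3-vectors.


Via rank(M_{q-1}∘⋯∘M_p): M ≅ I[1,3], I[2,2], I[2,3], I[3,3].
μ_θ-semistable layers: μ^(1)=5; μ^(2)=3/2; μ^(3)=-9

((0, 0, 3); (1, 1, 0); (0, 2, 0))


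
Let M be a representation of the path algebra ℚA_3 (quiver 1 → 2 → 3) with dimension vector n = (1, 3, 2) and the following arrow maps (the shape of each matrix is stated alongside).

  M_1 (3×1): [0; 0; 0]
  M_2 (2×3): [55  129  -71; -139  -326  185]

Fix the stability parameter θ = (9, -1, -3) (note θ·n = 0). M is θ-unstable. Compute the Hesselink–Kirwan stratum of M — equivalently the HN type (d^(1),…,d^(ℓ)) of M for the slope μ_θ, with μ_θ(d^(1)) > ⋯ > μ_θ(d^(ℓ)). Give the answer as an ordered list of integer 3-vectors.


Interval decomposition of M: I[1,1], I[2,2], I[2,3]^2.
HN type (ℓ=3): μ^(1)=9; μ^(2)=-1; μ^(3)=-2

((1, 0, 0); (0, 1, 0); (0, 2, 2))


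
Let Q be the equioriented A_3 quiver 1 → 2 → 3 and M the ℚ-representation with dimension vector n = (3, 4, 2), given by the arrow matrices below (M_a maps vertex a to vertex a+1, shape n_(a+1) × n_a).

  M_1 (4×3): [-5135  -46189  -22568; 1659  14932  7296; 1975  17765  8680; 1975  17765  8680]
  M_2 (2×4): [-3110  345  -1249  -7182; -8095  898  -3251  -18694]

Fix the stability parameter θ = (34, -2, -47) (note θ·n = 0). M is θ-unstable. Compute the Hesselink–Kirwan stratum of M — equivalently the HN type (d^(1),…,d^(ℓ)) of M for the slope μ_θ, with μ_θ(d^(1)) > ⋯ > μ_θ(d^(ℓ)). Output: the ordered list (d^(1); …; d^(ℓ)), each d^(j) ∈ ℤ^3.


Barcode: M ≅ I[1,1], I[1,2], I[1,3], I[2,2], I[2,3]. HN layers by μ_θ (5 steps, strictly decreasing):
  μ^(1)=34; μ^(2)=16; μ^(3)=-2; μ^(4)=-5; μ^(5)=-49/2

((1, 0, 0); (1, 1, 0); (0, 1, 0); (1, 1, 1); (0, 1, 1))


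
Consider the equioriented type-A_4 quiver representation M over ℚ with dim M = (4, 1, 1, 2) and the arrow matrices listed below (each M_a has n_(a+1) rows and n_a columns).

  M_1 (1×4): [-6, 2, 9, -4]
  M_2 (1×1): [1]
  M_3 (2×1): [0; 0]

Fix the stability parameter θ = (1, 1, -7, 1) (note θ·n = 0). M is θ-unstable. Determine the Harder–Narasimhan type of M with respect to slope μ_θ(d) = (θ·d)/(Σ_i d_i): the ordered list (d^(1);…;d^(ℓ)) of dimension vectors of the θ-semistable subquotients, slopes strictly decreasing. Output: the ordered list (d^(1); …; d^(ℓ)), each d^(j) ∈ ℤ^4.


Barcode: M ≅ I[1,1]^3, I[1,3], I[4,4]^2. HN layers by μ_θ (2 steps, strictly decreasing):
  μ^(1)=1; μ^(2)=-5/3

((3, 0, 0, 2); (1, 1, 1, 0))


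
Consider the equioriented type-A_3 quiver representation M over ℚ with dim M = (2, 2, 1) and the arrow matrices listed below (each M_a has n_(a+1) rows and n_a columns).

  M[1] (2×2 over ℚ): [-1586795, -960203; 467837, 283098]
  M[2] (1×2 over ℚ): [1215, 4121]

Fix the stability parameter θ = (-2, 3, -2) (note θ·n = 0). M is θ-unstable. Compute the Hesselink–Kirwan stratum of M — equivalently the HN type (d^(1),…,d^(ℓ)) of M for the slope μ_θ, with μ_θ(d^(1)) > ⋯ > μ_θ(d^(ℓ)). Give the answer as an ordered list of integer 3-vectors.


Barcode: M ≅ I[1,2], I[1,3]. HN layers by μ_θ (3 steps, strictly decreasing):
  μ^(1)=3; μ^(2)=1/2; μ^(3)=-2

((0, 1, 0); (0, 1, 1); (2, 0, 0))


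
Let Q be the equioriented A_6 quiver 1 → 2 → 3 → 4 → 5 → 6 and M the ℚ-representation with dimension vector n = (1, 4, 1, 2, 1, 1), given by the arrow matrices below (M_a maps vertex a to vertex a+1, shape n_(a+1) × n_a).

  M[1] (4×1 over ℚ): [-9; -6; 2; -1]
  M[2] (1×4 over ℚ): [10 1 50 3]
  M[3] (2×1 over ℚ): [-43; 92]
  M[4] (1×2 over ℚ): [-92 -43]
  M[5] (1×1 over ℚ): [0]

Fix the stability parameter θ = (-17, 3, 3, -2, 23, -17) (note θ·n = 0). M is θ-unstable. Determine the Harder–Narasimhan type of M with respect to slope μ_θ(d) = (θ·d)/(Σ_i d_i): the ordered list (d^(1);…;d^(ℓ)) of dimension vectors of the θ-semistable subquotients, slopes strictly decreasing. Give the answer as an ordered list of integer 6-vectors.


Via rank(M_{q-1}∘⋯∘M_p): M ≅ I[1,4], I[2,2]^3, I[4,5], I[6,6].
μ_θ-semistable layers: μ^(1)=23; μ^(2)=3; μ^(3)=4/3; μ^(4)=-2; μ^(5)=-17

((0, 0, 0, 0, 1, 0); (0, 3, 0, 0, 0, 0); (0, 1, 1, 1, 0, 0); (0, 0, 0, 1, 0, 0); (1, 0, 0, 0, 0, 1))


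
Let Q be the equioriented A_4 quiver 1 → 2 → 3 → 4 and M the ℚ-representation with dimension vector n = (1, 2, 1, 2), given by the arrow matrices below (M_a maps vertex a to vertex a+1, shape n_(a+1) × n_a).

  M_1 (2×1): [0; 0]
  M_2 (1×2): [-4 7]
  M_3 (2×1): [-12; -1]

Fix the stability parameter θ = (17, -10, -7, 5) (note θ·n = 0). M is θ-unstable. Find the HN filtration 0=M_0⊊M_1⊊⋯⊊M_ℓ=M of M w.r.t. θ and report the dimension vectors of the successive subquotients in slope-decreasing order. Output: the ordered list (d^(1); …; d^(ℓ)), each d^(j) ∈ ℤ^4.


Interval decomposition of M: I[1,1], I[2,2], I[2,4], I[4,4].
HN type (ℓ=4): μ^(1)=17; μ^(2)=5; μ^(3)=-7; μ^(4)=-10

((1, 0, 0, 0); (0, 0, 0, 2); (0, 0, 1, 0); (0, 2, 0, 0))


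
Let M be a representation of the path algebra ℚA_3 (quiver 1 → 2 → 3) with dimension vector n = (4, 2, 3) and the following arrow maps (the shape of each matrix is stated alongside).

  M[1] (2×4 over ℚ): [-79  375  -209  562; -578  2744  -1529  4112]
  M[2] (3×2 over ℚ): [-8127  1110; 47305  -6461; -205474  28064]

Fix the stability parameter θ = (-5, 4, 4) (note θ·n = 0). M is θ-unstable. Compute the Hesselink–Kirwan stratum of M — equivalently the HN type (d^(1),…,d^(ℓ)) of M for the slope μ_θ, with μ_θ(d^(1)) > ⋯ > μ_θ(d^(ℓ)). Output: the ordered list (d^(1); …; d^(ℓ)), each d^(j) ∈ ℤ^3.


Interval decomposition of M: I[1,1]^2, I[1,3]^2, I[3,3].
HN type (ℓ=2): μ^(1)=4; μ^(2)=-5

((0, 2, 3); (4, 0, 0))


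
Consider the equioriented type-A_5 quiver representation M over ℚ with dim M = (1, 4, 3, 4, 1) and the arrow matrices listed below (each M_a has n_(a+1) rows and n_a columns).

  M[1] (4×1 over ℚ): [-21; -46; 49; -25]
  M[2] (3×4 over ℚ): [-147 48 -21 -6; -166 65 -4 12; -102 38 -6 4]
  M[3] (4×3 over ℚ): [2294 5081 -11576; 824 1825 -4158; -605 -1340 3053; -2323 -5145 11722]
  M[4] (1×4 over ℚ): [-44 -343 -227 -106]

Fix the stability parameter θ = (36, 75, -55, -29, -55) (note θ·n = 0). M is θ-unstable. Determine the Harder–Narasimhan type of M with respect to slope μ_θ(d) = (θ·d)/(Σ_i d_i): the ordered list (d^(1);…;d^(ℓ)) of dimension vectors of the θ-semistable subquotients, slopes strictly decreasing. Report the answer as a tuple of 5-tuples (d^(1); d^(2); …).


Barcode: M ≅ I[1,2], I[2,2], I[2,4], I[2,5], I[3,4], I[4,4]. HN layers by μ_θ (6 steps, strictly decreasing):
  μ^(1)=75; μ^(2)=36; μ^(3)=-3; μ^(4)=-16; μ^(5)=-29; μ^(6)=-55

((0, 2, 0, 0, 0); (1, 0, 0, 0, 0); (0, 1, 1, 1, 0); (0, 1, 1, 1, 1); (0, 0, 0, 2, 0); (0, 0, 1, 0, 0))


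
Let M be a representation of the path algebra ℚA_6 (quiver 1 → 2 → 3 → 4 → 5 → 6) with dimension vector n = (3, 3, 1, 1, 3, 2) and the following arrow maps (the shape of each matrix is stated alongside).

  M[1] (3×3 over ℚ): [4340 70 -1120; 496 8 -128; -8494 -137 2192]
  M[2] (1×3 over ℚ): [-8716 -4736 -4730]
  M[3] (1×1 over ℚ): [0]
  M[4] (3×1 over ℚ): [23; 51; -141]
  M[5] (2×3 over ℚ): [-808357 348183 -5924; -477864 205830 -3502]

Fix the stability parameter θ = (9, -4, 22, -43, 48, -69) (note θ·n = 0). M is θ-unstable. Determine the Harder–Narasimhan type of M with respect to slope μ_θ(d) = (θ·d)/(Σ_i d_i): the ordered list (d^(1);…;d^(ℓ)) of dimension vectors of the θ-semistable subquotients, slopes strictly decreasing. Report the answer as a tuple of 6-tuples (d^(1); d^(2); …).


Interval decomposition of M: I[1,1]^2, I[1,3], I[2,2]^2, I[4,6], I[5,5], I[5,6].
HN type (ℓ=7): μ^(1)=48; μ^(2)=22; μ^(3)=9; μ^(4)=5/2; μ^(5)=-4; μ^(6)=-21/2; μ^(7)=-43

((0, 0, 0, 0, 1, 0); (0, 0, 1, 0, 0, 0); (2, 0, 0, 0, 0, 0); (1, 1, 0, 0, 0, 0); (0, 2, 0, 0, 0, 0); (0, 0, 0, 0, 2, 2); (0, 0, 0, 1, 0, 0))


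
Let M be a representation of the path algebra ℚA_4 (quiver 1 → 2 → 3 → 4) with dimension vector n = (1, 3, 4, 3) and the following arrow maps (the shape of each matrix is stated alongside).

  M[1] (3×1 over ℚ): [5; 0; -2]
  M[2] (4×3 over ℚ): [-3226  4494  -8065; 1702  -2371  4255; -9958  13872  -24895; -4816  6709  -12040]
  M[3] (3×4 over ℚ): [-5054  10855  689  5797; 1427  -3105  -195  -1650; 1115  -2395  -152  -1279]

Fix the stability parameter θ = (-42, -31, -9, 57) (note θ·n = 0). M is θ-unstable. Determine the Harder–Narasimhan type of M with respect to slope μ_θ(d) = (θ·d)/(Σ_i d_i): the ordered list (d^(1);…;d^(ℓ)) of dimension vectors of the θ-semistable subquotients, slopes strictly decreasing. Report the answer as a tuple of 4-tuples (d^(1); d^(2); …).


Barcode: M ≅ I[1,2], I[2,3], I[2,4], I[3,4]^2. HN layers by μ_θ (4 steps, strictly decreasing):
  μ^(1)=57; μ^(2)=-9; μ^(3)=-31; μ^(4)=-42

((0, 0, 0, 3); (0, 0, 4, 0); (0, 3, 0, 0); (1, 0, 0, 0))


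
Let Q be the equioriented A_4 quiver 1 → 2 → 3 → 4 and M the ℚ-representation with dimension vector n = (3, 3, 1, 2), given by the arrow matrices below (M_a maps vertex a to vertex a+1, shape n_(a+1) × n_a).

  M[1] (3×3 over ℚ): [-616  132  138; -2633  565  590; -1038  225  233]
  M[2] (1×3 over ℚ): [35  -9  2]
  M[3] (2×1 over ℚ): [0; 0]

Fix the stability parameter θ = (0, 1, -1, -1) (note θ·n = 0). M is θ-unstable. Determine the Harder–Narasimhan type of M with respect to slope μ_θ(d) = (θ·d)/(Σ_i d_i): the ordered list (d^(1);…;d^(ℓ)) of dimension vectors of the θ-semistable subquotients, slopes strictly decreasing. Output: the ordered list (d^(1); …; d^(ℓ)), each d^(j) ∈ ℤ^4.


Interval decomposition of M: I[1,2]^2, I[1,3], I[4,4]^2.
HN type (ℓ=3): μ^(1)=1; μ^(2)=0; μ^(3)=-1

((0, 2, 0, 0); (3, 1, 1, 0); (0, 0, 0, 2))


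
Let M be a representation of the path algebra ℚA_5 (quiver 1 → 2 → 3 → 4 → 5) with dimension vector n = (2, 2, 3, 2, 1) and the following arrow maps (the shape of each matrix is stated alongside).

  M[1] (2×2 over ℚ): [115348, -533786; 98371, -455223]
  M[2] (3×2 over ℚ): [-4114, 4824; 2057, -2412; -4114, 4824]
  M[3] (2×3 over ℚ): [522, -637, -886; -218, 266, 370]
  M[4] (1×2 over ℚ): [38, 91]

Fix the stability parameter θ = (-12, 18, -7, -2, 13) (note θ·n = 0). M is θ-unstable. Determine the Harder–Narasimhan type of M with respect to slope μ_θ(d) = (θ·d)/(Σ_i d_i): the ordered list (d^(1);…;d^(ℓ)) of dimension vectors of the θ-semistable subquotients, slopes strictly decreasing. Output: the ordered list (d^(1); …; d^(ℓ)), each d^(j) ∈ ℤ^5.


Interval decomposition of M: I[1,2], I[1,4], I[3,3], I[3,5].
HN type (ℓ=6): μ^(1)=18; μ^(2)=13; μ^(3)=3; μ^(4)=-2; μ^(5)=-7; μ^(6)=-12

((0, 1, 0, 0, 0); (0, 0, 0, 0, 1); (0, 1, 1, 1, 0); (0, 0, 0, 1, 0); (0, 0, 2, 0, 0); (2, 0, 0, 0, 0))


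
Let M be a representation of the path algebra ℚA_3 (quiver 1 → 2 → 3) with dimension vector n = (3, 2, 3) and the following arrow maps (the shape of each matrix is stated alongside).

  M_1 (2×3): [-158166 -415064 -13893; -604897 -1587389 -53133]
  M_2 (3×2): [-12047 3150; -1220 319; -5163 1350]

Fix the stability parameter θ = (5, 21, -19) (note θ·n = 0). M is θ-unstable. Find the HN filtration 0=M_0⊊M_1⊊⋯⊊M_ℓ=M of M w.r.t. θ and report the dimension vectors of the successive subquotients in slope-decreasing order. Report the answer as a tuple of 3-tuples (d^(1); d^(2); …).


Interval decomposition of M: I[1,1], I[1,3]^2, I[3,3].
HN type (ℓ=3): μ^(1)=5; μ^(2)=7/3; μ^(3)=-19

((1, 0, 0); (2, 2, 2); (0, 0, 1))


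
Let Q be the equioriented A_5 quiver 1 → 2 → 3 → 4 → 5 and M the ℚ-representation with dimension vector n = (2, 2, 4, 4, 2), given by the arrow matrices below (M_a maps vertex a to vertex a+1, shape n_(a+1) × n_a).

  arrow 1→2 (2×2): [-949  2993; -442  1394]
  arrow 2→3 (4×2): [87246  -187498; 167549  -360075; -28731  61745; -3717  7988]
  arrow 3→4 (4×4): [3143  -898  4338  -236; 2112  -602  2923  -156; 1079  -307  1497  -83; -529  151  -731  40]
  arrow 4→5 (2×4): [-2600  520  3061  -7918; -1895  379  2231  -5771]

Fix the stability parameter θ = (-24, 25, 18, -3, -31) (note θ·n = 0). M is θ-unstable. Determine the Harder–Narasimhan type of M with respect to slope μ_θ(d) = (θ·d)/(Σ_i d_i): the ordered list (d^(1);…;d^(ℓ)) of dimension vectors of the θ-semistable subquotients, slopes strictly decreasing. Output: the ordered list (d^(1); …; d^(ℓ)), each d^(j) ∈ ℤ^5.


Interval decomposition of M: I[1,1], I[1,5], I[2,5], I[3,4]^2.
HN type (ℓ=3): μ^(1)=15/2; μ^(2)=9/4; μ^(3)=-24

((0, 0, 2, 2, 0); (0, 2, 2, 2, 2); (2, 0, 0, 0, 0))


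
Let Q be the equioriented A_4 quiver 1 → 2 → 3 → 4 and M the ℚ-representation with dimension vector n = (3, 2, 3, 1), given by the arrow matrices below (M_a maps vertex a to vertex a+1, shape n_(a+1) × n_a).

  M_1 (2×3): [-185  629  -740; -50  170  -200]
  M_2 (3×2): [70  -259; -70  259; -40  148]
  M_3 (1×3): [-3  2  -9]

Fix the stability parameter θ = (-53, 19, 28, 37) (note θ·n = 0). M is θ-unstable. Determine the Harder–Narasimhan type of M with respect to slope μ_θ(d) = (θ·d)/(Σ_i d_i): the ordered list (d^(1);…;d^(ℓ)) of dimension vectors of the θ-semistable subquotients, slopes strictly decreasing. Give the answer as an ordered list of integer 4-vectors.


Via rank(M_{q-1}∘⋯∘M_p): M ≅ I[1,1]^2, I[1,2], I[2,4], I[3,3]^2.
μ_θ-semistable layers: μ^(1)=37; μ^(2)=28; μ^(3)=19; μ^(4)=-53

((0, 0, 0, 1); (0, 0, 3, 0); (0, 2, 0, 0); (3, 0, 0, 0))


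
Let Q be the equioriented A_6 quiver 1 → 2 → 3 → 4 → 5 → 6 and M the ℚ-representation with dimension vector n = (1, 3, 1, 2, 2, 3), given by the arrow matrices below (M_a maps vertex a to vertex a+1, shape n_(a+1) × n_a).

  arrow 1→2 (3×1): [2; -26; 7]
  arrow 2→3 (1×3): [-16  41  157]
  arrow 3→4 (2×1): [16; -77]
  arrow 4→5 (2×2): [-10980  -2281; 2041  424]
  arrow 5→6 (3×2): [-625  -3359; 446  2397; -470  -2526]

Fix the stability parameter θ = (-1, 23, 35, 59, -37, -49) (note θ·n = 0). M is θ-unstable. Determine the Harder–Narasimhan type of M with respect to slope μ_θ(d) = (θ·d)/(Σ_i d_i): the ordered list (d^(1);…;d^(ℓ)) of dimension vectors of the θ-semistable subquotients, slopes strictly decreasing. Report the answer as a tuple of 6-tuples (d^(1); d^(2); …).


Via rank(M_{q-1}∘⋯∘M_p): M ≅ I[1,6], I[2,2]^2, I[4,6], I[6,6].
μ_θ-semistable layers: μ^(1)=23; μ^(2)=31/5; μ^(3)=-1; μ^(4)=-9; μ^(5)=-49

((0, 2, 0, 0, 0, 0); (0, 1, 1, 1, 1, 1); (1, 0, 0, 0, 0, 0); (0, 0, 0, 1, 1, 1); (0, 0, 0, 0, 0, 1))


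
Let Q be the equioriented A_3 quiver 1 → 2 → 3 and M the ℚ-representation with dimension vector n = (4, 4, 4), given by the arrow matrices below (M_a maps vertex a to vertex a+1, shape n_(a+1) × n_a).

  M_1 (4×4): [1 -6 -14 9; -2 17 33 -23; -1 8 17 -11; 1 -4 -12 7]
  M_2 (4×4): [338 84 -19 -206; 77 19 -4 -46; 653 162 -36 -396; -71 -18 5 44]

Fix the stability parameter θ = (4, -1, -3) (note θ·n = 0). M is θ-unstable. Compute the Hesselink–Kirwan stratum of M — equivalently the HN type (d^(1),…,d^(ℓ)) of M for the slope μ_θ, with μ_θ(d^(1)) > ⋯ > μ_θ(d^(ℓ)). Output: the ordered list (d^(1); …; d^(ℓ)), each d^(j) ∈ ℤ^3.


Barcode: M ≅ I[1,1], I[1,3]^3, I[2,3]. HN layers by μ_θ (3 steps, strictly decreasing):
  μ^(1)=4; μ^(2)=0; μ^(3)=-2

((1, 0, 0); (3, 3, 3); (0, 1, 1))


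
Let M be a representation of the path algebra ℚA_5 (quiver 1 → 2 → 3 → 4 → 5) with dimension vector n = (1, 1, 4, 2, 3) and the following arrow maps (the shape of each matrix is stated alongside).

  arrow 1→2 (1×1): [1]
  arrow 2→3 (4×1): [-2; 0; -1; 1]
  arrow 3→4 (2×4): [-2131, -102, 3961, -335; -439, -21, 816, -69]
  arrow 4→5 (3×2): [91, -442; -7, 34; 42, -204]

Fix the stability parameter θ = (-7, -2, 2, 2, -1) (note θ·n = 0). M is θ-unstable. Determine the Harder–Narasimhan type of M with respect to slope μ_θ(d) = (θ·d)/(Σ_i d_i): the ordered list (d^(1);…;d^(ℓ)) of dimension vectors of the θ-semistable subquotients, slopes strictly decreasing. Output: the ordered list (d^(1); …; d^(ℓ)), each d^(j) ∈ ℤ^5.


Interval decomposition of M: I[1,4], I[3,3]^2, I[3,5], I[5,5]^2.
HN type (ℓ=5): μ^(1)=2; μ^(2)=1; μ^(3)=-1; μ^(4)=-2; μ^(5)=-7

((0, 0, 3, 1, 0); (0, 0, 1, 1, 1); (0, 0, 0, 0, 2); (0, 1, 0, 0, 0); (1, 0, 0, 0, 0))


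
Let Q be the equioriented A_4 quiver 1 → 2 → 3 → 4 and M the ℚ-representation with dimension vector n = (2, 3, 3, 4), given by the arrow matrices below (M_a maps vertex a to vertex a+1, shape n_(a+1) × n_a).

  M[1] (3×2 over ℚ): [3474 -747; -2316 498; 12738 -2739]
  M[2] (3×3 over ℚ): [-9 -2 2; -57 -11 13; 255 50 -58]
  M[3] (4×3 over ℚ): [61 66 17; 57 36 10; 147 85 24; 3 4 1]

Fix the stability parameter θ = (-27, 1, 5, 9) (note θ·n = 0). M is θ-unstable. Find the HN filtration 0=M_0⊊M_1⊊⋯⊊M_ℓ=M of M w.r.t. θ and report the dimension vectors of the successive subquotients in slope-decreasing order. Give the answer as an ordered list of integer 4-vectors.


Barcode: M ≅ I[1,1], I[1,4], I[2,2], I[2,4], I[3,4], I[4,4]. HN layers by μ_θ (4 steps, strictly decreasing):
  μ^(1)=9; μ^(2)=5; μ^(3)=1; μ^(4)=-27

((0, 0, 0, 4); (0, 0, 3, 0); (0, 3, 0, 0); (2, 0, 0, 0))


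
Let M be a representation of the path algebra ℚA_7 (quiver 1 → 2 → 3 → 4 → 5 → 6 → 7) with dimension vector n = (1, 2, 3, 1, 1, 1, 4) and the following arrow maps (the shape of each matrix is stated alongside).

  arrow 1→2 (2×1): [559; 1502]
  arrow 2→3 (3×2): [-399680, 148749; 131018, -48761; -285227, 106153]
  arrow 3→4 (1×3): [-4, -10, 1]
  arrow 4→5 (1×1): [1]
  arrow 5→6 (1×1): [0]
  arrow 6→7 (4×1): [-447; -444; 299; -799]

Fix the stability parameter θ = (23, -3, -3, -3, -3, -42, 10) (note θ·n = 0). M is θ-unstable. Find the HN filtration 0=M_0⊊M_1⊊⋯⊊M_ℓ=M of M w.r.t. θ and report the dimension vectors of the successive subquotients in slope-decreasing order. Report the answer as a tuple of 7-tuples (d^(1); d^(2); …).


Via rank(M_{q-1}∘⋯∘M_p): M ≅ I[1,5], I[2,3], I[3,3], I[6,7], I[7,7]^3.
μ_θ-semistable layers: μ^(1)=10; μ^(2)=11/5; μ^(3)=-3; μ^(4)=-42

((0, 0, 0, 0, 0, 0, 4); (1, 1, 1, 1, 1, 0, 0); (0, 1, 2, 0, 0, 0, 0); (0, 0, 0, 0, 0, 1, 0))


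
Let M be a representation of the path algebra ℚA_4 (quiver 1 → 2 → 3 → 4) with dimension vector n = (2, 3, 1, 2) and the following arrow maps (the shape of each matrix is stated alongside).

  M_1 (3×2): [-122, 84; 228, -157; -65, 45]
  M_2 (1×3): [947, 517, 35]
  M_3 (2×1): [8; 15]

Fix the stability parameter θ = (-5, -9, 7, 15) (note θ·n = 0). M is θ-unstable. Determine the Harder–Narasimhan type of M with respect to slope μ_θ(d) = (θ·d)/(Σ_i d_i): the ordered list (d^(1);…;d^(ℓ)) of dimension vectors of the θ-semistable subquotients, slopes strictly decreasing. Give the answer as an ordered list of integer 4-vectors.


Via rank(M_{q-1}∘⋯∘M_p): M ≅ I[1,2], I[1,4], I[2,2], I[4,4].
μ_θ-semistable layers: μ^(1)=15; μ^(2)=7; μ^(3)=-7; μ^(4)=-9

((0, 0, 0, 2); (0, 0, 1, 0); (2, 2, 0, 0); (0, 1, 0, 0))


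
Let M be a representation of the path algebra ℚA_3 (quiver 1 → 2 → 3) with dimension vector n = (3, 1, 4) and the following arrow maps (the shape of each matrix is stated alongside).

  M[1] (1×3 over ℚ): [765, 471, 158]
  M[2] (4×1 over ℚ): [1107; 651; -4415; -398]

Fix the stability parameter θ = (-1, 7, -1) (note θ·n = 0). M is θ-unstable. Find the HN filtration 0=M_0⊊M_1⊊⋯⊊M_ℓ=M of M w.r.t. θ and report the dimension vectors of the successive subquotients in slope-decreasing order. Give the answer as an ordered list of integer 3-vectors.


Barcode: M ≅ I[1,1]^2, I[1,3], I[3,3]^3. HN layers by μ_θ (2 steps, strictly decreasing):
  μ^(1)=3; μ^(2)=-1

((0, 1, 1); (3, 0, 3))


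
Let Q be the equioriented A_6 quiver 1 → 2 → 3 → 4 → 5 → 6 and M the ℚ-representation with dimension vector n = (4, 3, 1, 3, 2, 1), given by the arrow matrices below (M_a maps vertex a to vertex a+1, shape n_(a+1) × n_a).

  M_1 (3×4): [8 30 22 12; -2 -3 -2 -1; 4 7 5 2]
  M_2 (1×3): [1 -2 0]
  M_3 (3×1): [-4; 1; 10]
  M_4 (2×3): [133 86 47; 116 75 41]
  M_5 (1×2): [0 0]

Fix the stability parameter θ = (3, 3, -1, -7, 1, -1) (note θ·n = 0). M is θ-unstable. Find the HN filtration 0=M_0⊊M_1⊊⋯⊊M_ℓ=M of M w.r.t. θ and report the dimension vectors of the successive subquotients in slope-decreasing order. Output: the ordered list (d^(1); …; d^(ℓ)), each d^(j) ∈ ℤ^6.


Via rank(M_{q-1}∘⋯∘M_p): M ≅ I[1,1], I[1,2]^2, I[1,5], I[4,4], I[4,5], I[6,6].
μ_θ-semistable layers: μ^(1)=3; μ^(2)=1; μ^(3)=-1/2; μ^(4)=-1; μ^(5)=-7

((3, 2, 0, 0, 0, 0); (0, 0, 0, 0, 2, 0); (1, 1, 1, 1, 0, 0); (0, 0, 0, 0, 0, 1); (0, 0, 0, 2, 0, 0))


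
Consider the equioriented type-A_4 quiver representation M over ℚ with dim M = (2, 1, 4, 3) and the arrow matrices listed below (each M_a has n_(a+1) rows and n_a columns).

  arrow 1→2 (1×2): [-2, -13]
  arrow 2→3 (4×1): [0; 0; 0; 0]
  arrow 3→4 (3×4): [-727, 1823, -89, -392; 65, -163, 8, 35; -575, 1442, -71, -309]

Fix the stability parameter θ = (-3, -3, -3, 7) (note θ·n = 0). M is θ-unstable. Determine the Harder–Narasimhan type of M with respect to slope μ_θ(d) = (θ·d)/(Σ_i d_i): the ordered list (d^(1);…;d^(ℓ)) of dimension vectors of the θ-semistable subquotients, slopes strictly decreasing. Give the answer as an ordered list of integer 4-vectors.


Interval decomposition of M: I[1,1], I[1,2], I[3,3], I[3,4]^3.
HN type (ℓ=2): μ^(1)=7; μ^(2)=-3

((0, 0, 0, 3); (2, 1, 4, 0))


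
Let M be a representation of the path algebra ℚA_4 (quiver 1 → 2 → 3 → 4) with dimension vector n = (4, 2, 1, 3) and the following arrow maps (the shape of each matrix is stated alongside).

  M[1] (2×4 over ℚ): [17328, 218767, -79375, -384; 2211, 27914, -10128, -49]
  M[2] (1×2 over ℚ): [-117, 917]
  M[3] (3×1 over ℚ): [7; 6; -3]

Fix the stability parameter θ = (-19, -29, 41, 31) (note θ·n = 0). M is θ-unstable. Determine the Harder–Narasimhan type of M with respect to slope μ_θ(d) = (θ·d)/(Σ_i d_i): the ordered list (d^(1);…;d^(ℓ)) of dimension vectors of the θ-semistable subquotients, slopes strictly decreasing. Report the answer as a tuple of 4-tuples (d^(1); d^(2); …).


Interval decomposition of M: I[1,1]^2, I[1,2], I[1,4], I[4,4]^2.
HN type (ℓ=4): μ^(1)=36; μ^(2)=31; μ^(3)=-19; μ^(4)=-24

((0, 0, 1, 1); (0, 0, 0, 2); (2, 0, 0, 0); (2, 2, 0, 0))


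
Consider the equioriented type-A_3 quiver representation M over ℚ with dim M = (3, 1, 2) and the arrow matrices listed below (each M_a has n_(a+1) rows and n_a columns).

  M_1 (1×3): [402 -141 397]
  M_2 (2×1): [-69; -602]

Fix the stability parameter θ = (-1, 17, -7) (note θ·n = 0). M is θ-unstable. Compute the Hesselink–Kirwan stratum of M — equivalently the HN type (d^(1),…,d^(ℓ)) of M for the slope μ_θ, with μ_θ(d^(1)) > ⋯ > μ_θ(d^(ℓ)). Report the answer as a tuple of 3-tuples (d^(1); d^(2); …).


Barcode: M ≅ I[1,1]^2, I[1,3], I[3,3]. HN layers by μ_θ (3 steps, strictly decreasing):
  μ^(1)=5; μ^(2)=-1; μ^(3)=-7

((0, 1, 1); (3, 0, 0); (0, 0, 1))


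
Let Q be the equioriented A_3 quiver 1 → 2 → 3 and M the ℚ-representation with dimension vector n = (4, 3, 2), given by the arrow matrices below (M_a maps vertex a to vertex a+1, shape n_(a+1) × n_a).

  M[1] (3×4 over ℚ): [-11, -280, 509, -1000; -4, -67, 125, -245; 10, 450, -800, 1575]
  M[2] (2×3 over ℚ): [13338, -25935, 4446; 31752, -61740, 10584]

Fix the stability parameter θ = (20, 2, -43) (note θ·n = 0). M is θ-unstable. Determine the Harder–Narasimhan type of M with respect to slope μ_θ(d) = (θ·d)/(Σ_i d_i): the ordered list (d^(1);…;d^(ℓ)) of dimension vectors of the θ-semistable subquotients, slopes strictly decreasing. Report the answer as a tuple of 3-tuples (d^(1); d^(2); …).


Via rank(M_{q-1}∘⋯∘M_p): M ≅ I[1,1], I[1,2]^2, I[1,3], I[3,3].
μ_θ-semistable layers: μ^(1)=20; μ^(2)=11; μ^(3)=-7; μ^(4)=-43

((1, 0, 0); (2, 2, 0); (1, 1, 1); (0, 0, 1))


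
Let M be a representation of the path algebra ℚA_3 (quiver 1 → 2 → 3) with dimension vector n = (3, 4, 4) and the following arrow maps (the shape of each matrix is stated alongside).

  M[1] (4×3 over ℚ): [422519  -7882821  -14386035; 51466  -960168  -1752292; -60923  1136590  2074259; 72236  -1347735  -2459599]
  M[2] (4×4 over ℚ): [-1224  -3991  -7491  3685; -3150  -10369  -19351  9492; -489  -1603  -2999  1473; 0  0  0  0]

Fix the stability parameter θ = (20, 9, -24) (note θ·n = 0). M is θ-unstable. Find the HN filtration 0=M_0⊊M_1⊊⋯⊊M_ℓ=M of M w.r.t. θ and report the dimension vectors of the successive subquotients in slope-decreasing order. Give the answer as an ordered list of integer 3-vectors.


Barcode: M ≅ I[1,3]^3, I[2,2], I[3,3]. HN layers by μ_θ (3 steps, strictly decreasing):
  μ^(1)=9; μ^(2)=5/3; μ^(3)=-24

((0, 1, 0); (3, 3, 3); (0, 0, 1))


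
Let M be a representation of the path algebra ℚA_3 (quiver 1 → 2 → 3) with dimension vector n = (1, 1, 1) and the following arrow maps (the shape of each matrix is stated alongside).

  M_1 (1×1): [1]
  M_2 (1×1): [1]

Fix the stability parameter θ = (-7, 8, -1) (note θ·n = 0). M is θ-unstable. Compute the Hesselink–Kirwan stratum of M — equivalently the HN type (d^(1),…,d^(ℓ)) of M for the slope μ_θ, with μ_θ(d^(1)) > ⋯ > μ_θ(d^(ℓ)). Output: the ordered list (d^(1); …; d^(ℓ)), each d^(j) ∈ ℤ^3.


Interval decomposition of M: I[1,3].
HN type (ℓ=2): μ^(1)=7/2; μ^(2)=-7

((0, 1, 1); (1, 0, 0))


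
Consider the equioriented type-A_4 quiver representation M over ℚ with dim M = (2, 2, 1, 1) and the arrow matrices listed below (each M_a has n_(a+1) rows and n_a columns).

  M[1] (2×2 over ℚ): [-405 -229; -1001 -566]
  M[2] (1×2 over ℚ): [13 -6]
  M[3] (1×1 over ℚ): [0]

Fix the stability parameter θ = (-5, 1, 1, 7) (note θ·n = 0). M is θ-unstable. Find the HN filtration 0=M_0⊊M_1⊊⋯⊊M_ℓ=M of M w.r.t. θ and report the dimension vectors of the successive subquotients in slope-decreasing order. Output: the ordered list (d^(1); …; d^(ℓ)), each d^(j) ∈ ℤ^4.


Barcode: M ≅ I[1,2], I[1,3], I[4,4]. HN layers by μ_θ (3 steps, strictly decreasing):
  μ^(1)=7; μ^(2)=1; μ^(3)=-5

((0, 0, 0, 1); (0, 2, 1, 0); (2, 0, 0, 0))


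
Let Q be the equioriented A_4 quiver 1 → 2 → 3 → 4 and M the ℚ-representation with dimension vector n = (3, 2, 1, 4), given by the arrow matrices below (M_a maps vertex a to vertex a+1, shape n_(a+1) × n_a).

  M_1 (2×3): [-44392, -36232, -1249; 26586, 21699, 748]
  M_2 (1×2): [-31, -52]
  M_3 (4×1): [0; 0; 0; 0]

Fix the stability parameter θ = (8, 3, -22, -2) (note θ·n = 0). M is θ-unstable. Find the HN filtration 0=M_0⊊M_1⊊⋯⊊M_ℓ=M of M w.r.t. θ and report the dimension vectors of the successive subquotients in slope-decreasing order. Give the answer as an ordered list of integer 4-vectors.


Interval decomposition of M: I[1,1], I[1,2], I[1,3], I[4,4]^4.
HN type (ℓ=4): μ^(1)=8; μ^(2)=11/2; μ^(3)=-2; μ^(4)=-11/3

((1, 0, 0, 0); (1, 1, 0, 0); (0, 0, 0, 4); (1, 1, 1, 0))


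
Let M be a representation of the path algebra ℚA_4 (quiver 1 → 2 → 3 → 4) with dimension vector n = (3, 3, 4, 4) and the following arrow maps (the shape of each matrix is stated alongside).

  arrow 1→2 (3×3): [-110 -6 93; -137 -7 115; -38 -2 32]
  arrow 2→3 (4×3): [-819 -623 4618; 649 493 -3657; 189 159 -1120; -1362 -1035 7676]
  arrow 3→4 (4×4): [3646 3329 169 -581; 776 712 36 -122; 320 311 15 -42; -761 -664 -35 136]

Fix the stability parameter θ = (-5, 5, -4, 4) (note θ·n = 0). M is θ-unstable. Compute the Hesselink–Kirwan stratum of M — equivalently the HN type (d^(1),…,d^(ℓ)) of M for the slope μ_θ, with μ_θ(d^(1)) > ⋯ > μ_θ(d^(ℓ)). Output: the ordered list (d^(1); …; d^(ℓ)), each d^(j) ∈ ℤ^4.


Via rank(M_{q-1}∘⋯∘M_p): M ≅ I[1,1], I[1,3], I[1,4], I[2,4], I[3,4], I[4,4].
μ_θ-semistable layers: μ^(1)=4; μ^(2)=1/2; μ^(3)=-4; μ^(4)=-5

((0, 0, 0, 4); (0, 3, 3, 0); (0, 0, 1, 0); (3, 0, 0, 0))


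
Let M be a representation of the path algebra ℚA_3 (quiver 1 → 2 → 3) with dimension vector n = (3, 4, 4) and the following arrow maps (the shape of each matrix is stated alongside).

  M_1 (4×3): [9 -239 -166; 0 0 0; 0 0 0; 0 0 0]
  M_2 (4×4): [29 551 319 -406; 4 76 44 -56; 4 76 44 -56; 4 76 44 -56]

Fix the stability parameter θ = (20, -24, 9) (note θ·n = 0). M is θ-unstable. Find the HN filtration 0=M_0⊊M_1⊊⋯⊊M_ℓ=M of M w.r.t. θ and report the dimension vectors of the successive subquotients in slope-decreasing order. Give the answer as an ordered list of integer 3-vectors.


Barcode: M ≅ I[1,1]^2, I[1,3], I[2,2]^3, I[3,3]^3. HN layers by μ_θ (4 steps, strictly decreasing):
  μ^(1)=20; μ^(2)=9; μ^(3)=-2; μ^(4)=-24

((2, 0, 0); (0, 0, 4); (1, 1, 0); (0, 3, 0))


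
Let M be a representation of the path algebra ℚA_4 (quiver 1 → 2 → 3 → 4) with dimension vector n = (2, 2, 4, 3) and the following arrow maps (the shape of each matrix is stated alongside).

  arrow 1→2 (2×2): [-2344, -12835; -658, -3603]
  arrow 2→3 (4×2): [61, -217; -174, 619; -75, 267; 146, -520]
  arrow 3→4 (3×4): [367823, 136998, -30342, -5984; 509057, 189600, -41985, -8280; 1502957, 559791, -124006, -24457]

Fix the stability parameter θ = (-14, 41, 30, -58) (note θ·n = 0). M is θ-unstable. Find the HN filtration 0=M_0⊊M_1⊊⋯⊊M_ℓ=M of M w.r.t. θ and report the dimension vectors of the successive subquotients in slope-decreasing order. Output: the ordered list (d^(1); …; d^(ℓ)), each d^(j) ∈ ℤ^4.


Via rank(M_{q-1}∘⋯∘M_p): M ≅ I[1,4]^2, I[3,3], I[3,4].
μ_θ-semistable layers: μ^(1)=30; μ^(2)=13/3; μ^(3)=-14

((0, 0, 1, 0); (0, 2, 2, 2); (2, 0, 1, 1))


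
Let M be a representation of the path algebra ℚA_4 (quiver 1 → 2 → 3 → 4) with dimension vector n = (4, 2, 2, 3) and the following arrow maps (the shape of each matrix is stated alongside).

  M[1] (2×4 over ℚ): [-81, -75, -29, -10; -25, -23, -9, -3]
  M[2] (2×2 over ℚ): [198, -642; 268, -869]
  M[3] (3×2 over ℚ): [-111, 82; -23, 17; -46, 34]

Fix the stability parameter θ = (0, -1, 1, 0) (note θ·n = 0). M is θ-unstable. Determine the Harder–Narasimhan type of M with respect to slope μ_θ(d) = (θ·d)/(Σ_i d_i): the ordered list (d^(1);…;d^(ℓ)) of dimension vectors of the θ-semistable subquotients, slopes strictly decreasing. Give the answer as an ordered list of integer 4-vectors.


Barcode: M ≅ I[1,1]^2, I[1,4]^2, I[4,4]. HN layers by μ_θ (3 steps, strictly decreasing):
  μ^(1)=1/2; μ^(2)=0; μ^(3)=-1/2

((0, 0, 2, 2); (2, 0, 0, 1); (2, 2, 0, 0))
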